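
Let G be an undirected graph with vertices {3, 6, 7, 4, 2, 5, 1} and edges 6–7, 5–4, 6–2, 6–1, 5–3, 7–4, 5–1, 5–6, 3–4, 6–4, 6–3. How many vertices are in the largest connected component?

Starting from 1 we can reach 1, 2, 3, 4, 5, 6, 7. That is one component of size 7.
The largest has 7 vertices.

7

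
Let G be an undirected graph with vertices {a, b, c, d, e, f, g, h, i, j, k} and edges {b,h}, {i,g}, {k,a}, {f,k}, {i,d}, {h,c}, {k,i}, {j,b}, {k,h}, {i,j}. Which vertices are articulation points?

h, i, k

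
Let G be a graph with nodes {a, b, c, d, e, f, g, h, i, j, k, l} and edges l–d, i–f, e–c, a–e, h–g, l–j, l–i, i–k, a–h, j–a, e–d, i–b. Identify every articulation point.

a, e, h, i, l

Removing a increases the component count from 1 to 2, so a is a cut vertex.
Removing e increases the component count from 1 to 2, so e is a cut vertex.
Removing h increases the component count from 1 to 2, so h is a cut vertex.
Likewise i, l are cut vertices.
By contrast removing j leaves 1 component; it is not a cut vertex. No other vertex is a cut vertex either.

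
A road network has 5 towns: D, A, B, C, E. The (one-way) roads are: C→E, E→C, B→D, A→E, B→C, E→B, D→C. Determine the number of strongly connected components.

{B, C, D, E} are all mutually reachable — one SCC of size 4.
{A} is an SCC by itself.
That gives 2 strongly connected components.

2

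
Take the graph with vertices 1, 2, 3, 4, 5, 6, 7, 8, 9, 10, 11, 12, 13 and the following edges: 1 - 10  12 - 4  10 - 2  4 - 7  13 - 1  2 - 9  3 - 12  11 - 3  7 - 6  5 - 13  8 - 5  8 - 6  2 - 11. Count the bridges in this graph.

1

The edges on the cycle 8-5-13-1-10-2-11-3-12-4-7-6-8 are not bridges since each lies on that cycle.
But removing 9 - 2 disconnects 9 from 2 — this is a bridge.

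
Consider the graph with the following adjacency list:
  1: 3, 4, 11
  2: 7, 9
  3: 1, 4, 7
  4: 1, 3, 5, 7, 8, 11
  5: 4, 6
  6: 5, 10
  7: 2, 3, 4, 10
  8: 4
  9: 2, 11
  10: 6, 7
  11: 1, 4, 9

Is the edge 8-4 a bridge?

Yes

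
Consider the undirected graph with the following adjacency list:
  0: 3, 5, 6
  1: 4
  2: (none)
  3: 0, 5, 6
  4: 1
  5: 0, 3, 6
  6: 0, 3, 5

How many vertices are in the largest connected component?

4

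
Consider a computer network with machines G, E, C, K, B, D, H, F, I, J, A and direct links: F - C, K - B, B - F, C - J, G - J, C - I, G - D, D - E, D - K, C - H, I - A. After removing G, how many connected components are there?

With G gone, the remaining components are: {A, B, C, D, E, F, H, I, J, K}.
That is 1 component.

1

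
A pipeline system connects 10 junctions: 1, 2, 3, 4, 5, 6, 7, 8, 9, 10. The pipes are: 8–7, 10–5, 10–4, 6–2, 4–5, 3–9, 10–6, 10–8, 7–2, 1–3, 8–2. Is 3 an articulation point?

Yes

Deleting 3 raises the number of components from 2 to 3, so 3 is a cut vertex.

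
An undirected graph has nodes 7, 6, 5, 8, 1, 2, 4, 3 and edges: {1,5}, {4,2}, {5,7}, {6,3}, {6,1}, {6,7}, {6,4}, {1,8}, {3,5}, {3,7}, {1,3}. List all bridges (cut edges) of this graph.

1-8, 2-4, 4-6

The edges on the cycle 1-3-7-5-1 are not bridges since each lies on that cycle.
But removing 1 - 8 disconnects 1 from 8; removing 4 - 2 disconnects 4 from 2; removing 4 - 6 disconnects 4 from 6 — these are bridges.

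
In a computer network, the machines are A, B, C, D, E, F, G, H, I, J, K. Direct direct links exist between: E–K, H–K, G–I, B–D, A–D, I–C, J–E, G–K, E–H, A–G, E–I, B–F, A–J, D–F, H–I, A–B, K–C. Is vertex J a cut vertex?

No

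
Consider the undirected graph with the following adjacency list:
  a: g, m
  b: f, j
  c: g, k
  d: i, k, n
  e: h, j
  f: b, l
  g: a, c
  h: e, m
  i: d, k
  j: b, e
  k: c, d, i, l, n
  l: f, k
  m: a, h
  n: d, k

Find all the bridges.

none

The edges on the cycle k-c-g-a-m-h-e-j-b-f-l-k are not bridges since each lies on that cycle.
Every edge lies on some cycle, so there are no bridges.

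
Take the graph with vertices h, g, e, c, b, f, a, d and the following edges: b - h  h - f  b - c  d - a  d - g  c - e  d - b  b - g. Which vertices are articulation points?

b, c, d, h

Removing b increases the component count from 1 to 3, so b is a cut vertex.
Removing c increases the component count from 1 to 2, so c is a cut vertex.
Removing d increases the component count from 1 to 2, so d is a cut vertex.
Likewise h is a cut vertex.
By contrast removing a leaves 1 component; it is not a cut vertex. No other vertex is a cut vertex either.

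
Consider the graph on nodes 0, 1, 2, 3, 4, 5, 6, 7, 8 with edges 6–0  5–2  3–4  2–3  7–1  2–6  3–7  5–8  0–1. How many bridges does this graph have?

3

The edges on the cycle 2-6-0-1-7-3-2 are not bridges since each lies on that cycle.
But removing 5–2 disconnects 5 from 2; removing 8–5 disconnects 8 from 5; removing 4–3 disconnects 4 from 3 — these are bridges.
That makes 3 bridges.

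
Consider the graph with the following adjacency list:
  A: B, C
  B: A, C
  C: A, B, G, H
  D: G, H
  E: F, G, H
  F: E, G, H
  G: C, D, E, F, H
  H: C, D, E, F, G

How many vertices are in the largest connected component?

Starting from A we can reach A, B, C, D, E, F, G, H. That is one component of size 8.
The largest has 8 vertices.

8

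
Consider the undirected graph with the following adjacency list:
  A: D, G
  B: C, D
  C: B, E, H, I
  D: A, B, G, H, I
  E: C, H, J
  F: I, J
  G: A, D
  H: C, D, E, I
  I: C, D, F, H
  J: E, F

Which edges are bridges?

none

The edges on the cycle D-G-A-D are not bridges since each lies on that cycle.
Every edge lies on some cycle, so there are no bridges.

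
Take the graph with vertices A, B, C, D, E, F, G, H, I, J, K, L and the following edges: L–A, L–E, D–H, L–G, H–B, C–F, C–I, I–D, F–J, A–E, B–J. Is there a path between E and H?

No

The component containing E is {A, E, G, L}, and H is not in it.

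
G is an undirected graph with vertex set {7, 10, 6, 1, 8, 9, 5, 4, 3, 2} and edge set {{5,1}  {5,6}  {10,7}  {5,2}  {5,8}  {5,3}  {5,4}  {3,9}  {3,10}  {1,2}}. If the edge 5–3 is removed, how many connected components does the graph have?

Before removal there is 1 component.
5–3 is a bridge — removing it separates 5's side from 3's side.
After removal: 2 components.

2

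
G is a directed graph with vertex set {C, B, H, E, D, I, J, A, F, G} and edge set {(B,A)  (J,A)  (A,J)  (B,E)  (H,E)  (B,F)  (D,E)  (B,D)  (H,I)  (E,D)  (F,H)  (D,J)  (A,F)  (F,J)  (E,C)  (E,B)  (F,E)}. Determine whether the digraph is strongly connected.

No

There is no directed path from B to G, so the graph is not strongly connected.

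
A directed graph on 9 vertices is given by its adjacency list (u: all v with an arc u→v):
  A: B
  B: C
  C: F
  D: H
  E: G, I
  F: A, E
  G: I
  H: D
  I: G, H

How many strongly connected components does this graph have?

4

{A, B, C, F} are all mutually reachable — one SCC of size 4.
{G, I} are all mutually reachable — one SCC of size 2.
{D, H} are all mutually reachable — one SCC of size 2.
{E} is an SCC by itself.
That gives 4 strongly connected components.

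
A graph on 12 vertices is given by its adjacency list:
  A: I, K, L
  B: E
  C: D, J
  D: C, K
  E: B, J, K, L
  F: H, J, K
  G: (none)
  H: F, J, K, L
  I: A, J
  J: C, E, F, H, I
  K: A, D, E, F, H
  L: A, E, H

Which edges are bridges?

The edges on the cycle K-H-L-E-K are not bridges since each lies on that cycle.
But removing E-B disconnects E from B — this is a bridge.

B-E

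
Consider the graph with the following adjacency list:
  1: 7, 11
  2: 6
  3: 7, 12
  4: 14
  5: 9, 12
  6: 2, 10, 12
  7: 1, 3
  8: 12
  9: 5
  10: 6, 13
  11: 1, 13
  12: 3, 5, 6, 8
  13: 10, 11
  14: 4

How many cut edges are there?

The edges on the cycle 6-10-13-11-1-7-3-12-6 are not bridges since each lies on that cycle.
But removing 4-14 disconnects 4 from 14; removing 5-9 disconnects 5 from 9; removing 5-12 disconnects 5 from 12; removing 8-12 disconnects 8 from 12 — these are bridges.
In total 5 edges are bridges.

5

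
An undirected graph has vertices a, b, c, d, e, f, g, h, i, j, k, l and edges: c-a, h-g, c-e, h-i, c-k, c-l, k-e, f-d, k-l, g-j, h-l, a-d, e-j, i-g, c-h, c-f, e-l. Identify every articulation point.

Removing c increases the component count from 2 to 3, so c is a cut vertex.
By contrast removing d leaves 2 components; it is not a cut vertex. No other vertex is a cut vertex either.

c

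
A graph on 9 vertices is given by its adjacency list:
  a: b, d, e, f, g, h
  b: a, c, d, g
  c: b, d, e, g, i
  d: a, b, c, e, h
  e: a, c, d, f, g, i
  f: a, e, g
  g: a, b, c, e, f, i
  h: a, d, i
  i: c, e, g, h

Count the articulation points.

0

Removing f, for instance, still leaves 1 component. No single vertex removal increases the component count — the graph has no articulation points.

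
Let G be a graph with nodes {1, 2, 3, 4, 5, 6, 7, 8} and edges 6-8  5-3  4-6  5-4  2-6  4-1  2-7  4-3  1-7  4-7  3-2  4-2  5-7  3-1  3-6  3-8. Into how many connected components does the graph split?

1

Starting from 1 we can reach 1, 2, 3, 4, 5, 6, 7, 8. That is one component of size 8.
Total: 1 component.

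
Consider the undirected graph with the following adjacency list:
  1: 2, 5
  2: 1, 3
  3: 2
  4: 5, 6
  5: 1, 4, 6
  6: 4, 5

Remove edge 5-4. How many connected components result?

5 and 4 are still connected via 5-6-4, so the component count stays at 1.

1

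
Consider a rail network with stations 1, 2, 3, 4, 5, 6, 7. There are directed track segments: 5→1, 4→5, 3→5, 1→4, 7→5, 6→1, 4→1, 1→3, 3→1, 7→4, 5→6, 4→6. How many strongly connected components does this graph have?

3

{1, 3, 4, 5, 6} are all mutually reachable — one SCC of size 5.
{2} is an SCC by itself.
{7} is an SCC by itself.
That gives 3 strongly connected components.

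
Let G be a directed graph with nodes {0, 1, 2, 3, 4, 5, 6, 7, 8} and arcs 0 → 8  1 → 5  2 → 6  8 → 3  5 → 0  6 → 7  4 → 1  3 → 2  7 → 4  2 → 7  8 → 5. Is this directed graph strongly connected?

Yes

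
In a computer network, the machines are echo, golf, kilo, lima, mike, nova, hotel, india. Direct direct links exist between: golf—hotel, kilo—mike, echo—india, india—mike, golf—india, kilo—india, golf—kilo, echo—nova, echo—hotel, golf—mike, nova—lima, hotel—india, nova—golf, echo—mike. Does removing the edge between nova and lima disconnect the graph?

Yes

Removing nova—lima leaves no path between nova and lima: the component count goes from 1 to 2. So it is a bridge.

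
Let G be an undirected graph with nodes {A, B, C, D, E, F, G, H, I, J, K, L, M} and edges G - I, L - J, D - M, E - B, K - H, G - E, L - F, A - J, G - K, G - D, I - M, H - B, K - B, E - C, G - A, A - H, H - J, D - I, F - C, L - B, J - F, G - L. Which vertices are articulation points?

Removing G increases the component count from 1 to 2, so G is a cut vertex.
By contrast removing E leaves 1 component; it is not a cut vertex. No other vertex is a cut vertex either.

G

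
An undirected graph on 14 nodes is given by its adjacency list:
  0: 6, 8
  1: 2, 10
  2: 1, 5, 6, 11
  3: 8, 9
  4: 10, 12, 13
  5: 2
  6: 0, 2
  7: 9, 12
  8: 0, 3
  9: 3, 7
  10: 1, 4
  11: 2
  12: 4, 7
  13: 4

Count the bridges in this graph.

The edges on the cycle 0-8-3-9-7-12-4-10-1-2-6-0 are not bridges since each lies on that cycle.
But removing 2-11 disconnects 2 from 11; removing 13-4 disconnects 13 from 4; removing 2-5 disconnects 2 from 5 — these are bridges.
That makes 3 bridges.

3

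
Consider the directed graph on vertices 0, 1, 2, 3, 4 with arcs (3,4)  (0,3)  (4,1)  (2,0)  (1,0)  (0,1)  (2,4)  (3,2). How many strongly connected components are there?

1

{0, 1, 2, 3, 4} are all mutually reachable — one SCC of size 5.
That gives 1 strongly connected component.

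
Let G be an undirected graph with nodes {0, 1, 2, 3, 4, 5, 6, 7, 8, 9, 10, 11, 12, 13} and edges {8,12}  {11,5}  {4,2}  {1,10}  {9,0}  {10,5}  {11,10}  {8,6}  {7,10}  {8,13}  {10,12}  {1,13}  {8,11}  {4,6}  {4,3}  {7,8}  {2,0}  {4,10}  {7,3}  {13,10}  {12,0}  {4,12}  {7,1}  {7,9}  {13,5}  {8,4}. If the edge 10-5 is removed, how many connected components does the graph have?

1

10 and 5 are still connected via 10-11-5, so the component count stays at 1.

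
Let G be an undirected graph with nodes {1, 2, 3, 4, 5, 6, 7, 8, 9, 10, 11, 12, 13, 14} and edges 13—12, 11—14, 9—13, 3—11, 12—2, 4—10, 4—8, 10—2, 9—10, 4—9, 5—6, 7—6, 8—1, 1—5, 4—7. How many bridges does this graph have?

The edges on the cycle 4-9-13-12-2-10-4 are not bridges since each lies on that cycle.
But removing 11—14 disconnects 11 from 14; removing 3—11 disconnects 3 from 11 — these are bridges.
That makes 2 bridges.

2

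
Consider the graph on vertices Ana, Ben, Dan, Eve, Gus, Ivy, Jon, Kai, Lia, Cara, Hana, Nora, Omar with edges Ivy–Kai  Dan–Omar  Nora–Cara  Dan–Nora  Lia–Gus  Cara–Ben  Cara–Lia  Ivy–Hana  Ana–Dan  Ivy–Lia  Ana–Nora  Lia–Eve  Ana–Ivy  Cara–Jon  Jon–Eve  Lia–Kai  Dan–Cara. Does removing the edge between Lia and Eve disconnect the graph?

After removing Lia–Eve, the path Lia-Cara-Jon-Eve still connects them, so the edge is not a bridge.

No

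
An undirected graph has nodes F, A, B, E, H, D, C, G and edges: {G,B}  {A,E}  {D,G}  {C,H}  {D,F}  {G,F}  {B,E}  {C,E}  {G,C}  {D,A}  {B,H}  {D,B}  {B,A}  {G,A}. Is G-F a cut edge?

After removing G-F, the path G-D-F still connects them, so the edge is not a bridge.

No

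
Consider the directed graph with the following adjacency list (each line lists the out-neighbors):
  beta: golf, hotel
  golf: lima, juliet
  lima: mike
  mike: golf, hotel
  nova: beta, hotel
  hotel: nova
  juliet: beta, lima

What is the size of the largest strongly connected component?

{beta, golf, lima, mike, nova, hotel, juliet} are all mutually reachable — one SCC of size 7.
The largest has 7 vertices.

7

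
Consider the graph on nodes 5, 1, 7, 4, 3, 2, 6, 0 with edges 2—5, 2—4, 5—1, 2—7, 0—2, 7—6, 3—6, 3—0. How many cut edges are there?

3

The edges on the cycle 3-0-2-7-6-3 are not bridges since each lies on that cycle.
But removing 5—1 disconnects 5 from 1; removing 2—4 disconnects 2 from 4; removing 2—5 disconnects 2 from 5 — these are bridges.
That makes 3 bridges.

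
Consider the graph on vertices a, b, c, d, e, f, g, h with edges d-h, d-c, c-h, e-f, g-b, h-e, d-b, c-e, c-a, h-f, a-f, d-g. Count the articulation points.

1

Removing d increases the component count from 1 to 2, so d is a cut vertex.
By contrast removing a leaves 1 component; it is not a cut vertex. No other vertex is a cut vertex either.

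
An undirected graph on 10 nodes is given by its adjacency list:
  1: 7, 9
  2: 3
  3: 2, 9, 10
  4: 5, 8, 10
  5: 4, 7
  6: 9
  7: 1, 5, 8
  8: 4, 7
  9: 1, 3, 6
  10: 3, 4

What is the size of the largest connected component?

Starting from 1 we can reach 1, 2, 3, 4, 5, 6, 7, 8, 9, 10. That is one component of size 10.
The largest has 10 vertices.

10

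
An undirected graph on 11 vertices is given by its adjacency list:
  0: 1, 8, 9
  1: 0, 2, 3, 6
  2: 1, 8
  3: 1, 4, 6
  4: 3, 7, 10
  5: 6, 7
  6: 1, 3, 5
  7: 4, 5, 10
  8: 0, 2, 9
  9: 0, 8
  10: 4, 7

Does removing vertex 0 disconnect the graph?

Deleting 0 leaves 1 component (was 1) (its neighbors 1, 8, 9 remain connected to each other), so 0 is not a cut vertex.

No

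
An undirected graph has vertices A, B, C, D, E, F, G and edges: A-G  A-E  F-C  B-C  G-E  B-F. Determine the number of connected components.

3

D is isolated — a component by itself.
Starting from B we can reach B, C, F. That is one component of size 3.
Starting from A we can reach A, E, G. That is one component of size 3.
Total: 3 components.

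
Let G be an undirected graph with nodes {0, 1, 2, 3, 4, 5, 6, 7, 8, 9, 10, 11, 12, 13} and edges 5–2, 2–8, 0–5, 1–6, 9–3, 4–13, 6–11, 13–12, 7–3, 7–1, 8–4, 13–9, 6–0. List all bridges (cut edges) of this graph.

11-6, 12-13

The edges on the cycle 7-1-6-0-5-2-8-4-13-9-3-7 are not bridges since each lies on that cycle.
But removing 13–12 disconnects 13 from 12; removing 6–11 disconnects 6 from 11 — these are bridges.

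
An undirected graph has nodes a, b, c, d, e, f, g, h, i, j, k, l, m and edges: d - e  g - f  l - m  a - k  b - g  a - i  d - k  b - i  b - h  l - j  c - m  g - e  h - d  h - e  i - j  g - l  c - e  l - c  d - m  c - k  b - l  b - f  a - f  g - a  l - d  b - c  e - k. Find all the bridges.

The edges on the cycle b-h-d-e-k-a-g-b are not bridges since each lies on that cycle.
Every edge lies on some cycle, so there are no bridges.

none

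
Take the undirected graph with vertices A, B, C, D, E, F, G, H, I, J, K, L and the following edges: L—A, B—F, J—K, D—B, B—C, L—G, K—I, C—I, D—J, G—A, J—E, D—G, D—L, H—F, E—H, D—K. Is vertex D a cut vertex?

Deleting D raises the number of components from 1 to 2, so D is a cut vertex.

Yes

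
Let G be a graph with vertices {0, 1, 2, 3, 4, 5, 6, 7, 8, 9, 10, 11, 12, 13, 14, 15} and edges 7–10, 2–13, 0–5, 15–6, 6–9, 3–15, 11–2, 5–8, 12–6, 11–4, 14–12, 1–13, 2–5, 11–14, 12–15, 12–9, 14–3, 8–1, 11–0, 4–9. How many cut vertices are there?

1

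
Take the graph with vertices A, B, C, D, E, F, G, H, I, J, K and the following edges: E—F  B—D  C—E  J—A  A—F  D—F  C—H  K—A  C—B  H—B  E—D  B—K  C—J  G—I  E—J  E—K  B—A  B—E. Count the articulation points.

0

Removing E, for instance, still leaves 2 components. No single vertex removal increases the component count — the graph has no articulation points.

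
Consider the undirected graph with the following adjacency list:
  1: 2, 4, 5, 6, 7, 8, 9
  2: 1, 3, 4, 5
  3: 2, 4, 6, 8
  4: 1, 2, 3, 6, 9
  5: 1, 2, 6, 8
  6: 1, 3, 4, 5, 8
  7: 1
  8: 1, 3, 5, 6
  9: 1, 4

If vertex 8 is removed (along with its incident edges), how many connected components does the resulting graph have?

1

With 8 gone, the remaining components are: {1, 2, 3, 4, 5, 6, 7, 9}.
That is 1 component.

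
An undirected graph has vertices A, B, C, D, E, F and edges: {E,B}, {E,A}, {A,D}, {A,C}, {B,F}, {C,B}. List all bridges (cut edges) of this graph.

The edges on the cycle E-A-C-B-E are not bridges since each lies on that cycle.
But removing A—D disconnects A from D; removing B—F disconnects B from F — these are bridges.

A-D, B-F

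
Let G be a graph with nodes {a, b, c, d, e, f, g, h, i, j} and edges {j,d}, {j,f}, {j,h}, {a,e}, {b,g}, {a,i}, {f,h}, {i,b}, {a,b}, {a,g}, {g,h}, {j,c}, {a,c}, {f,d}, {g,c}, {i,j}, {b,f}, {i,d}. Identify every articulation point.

a

Removing a increases the component count from 1 to 2, so a is a cut vertex.
By contrast removing b leaves 1 component; it is not a cut vertex. No other vertex is a cut vertex either.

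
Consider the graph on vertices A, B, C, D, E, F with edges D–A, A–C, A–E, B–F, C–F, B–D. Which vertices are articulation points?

A

Removing A increases the component count from 1 to 2, so A is a cut vertex.
By contrast removing E leaves 1 component; it is not a cut vertex. No other vertex is a cut vertex either.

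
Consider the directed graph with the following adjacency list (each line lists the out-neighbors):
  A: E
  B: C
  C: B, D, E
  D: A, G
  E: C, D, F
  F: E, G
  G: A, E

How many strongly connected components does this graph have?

1

{A, B, C, D, E, F, G} are all mutually reachable — one SCC of size 7.
That gives 1 strongly connected component.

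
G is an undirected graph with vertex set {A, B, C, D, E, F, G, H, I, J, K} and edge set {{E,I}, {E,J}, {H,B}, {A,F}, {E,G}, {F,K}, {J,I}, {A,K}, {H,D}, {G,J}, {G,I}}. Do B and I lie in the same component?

The component containing B is {B, D, H}, and I is not in it.

No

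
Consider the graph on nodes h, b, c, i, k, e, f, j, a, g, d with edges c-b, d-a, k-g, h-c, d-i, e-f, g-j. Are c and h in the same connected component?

Yes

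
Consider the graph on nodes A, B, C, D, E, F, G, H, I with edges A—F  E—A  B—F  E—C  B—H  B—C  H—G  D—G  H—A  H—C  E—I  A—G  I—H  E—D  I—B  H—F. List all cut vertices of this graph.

Removing B, for instance, still leaves 1 component. No single vertex removal increases the component count — the graph has no articulation points.

none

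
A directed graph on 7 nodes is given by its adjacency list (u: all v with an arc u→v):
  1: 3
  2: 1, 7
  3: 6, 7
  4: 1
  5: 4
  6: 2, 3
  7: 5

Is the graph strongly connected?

Yes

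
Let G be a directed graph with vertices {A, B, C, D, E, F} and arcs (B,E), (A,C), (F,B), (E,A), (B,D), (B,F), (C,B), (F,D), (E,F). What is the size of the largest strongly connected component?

5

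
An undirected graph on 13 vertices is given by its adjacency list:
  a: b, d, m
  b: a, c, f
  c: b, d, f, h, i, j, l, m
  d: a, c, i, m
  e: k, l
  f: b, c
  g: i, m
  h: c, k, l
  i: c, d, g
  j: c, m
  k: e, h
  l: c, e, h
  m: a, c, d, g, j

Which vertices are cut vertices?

c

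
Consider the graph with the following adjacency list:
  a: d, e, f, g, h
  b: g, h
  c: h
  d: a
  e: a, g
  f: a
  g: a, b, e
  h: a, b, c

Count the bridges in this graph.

3

The edges on the cycle h-a-g-b-h are not bridges since each lies on that cycle.
But removing h-c disconnects h from c; removing a-d disconnects a from d; removing a-f disconnects a from f — these are bridges.
That makes 3 bridges.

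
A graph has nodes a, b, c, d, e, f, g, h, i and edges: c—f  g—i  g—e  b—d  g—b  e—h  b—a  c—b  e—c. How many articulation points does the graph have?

Removing b increases the component count from 1 to 3, so b is a cut vertex.
Removing c increases the component count from 1 to 2, so c is a cut vertex.
Removing e increases the component count from 1 to 2, so e is a cut vertex.
Likewise g is a cut vertex.
By contrast removing i leaves 1 component; it is not a cut vertex. No other vertex is a cut vertex either.

4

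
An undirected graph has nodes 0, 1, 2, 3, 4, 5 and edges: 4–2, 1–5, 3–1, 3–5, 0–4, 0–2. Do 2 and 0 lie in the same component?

From 2 we can reach 0, 2, 4, which includes 0.

Yes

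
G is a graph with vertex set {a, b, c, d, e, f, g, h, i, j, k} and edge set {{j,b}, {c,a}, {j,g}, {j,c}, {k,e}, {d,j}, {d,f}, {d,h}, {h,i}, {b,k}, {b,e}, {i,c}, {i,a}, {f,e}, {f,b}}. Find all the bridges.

The edges on the cycle i-c-a-i are not bridges since each lies on that cycle.
But removing g–j disconnects g from j — this is a bridge.

g-j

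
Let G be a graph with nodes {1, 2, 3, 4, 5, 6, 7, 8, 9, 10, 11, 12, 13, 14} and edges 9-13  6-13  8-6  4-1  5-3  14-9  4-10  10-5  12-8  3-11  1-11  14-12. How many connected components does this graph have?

4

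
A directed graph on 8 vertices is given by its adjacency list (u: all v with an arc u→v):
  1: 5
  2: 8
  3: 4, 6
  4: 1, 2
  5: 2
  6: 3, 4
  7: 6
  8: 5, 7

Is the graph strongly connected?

From 2 we can reach every vertex (1, 2, 3, 4, 5, 6, 7, 8), and every vertex can reach 2 (1, 2, 3, 4, 5, 6, 7, 8). So the whole graph is one strongly connected component.

Yes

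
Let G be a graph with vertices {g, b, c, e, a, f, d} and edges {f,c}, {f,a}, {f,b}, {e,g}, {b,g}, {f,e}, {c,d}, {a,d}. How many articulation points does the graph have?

1

Removing f increases the component count from 1 to 2, so f is a cut vertex.
By contrast removing b leaves 1 component; it is not a cut vertex. No other vertex is a cut vertex either.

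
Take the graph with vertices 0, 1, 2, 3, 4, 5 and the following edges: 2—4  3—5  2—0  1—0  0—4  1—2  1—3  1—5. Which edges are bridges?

none

The edges on the cycle 1-3-5-1 are not bridges since each lies on that cycle.
Every edge lies on some cycle, so there are no bridges.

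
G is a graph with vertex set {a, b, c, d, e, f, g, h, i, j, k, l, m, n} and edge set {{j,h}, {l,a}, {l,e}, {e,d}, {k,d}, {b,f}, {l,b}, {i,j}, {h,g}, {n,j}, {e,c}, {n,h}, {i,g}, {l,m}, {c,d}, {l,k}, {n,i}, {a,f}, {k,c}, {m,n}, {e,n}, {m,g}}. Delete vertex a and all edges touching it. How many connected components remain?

With a gone, the remaining components are: {b, c, d, e, f, g, h, i, j, k, l, m, n}.
That is 1 component.

1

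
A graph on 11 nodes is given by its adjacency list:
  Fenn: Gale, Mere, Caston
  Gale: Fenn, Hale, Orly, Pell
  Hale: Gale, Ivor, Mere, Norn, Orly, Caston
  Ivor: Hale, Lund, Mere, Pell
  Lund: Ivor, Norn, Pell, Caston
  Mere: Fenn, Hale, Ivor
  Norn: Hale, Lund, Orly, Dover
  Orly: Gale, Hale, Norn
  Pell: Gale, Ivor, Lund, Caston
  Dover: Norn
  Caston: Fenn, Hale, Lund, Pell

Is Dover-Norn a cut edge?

Removing Dover-Norn leaves no path between Dover and Norn: the component count goes from 1 to 2. So it is a bridge.

Yes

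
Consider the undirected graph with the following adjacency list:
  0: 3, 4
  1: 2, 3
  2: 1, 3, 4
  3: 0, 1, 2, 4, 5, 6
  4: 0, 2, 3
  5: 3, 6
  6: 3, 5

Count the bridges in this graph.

0

The edges on the cycle 3-6-5-3 are not bridges since each lies on that cycle.
Every edge lies on some cycle, so there are no bridges.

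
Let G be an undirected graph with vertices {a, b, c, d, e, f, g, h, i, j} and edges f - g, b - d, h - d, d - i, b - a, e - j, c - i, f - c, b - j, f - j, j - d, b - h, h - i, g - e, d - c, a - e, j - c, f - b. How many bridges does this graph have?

0

The edges on the cycle f-b-a-e-g-f are not bridges since each lies on that cycle.
Every edge lies on some cycle, so there are no bridges.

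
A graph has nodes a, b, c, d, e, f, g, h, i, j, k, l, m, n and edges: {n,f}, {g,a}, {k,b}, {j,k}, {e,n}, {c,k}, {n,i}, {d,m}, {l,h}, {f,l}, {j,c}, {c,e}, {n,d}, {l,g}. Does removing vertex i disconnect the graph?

No

Deleting i leaves 1 component (was 1), so i is not a cut vertex.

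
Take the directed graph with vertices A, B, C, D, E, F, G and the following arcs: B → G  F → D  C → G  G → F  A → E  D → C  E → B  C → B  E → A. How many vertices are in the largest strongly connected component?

5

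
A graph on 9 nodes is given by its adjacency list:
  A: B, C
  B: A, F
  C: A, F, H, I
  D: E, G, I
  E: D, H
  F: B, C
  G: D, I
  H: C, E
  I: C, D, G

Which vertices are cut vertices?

C

Removing C increases the component count from 1 to 2, so C is a cut vertex.
By contrast removing F leaves 1 component; it is not a cut vertex. No other vertex is a cut vertex either.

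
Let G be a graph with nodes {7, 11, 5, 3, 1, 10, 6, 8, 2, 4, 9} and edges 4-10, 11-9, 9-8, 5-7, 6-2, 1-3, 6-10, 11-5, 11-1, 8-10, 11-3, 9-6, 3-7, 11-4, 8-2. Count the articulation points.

1

Removing 11 increases the component count from 1 to 2, so 11 is a cut vertex.
By contrast removing 2 leaves 1 component; it is not a cut vertex. No other vertex is a cut vertex either.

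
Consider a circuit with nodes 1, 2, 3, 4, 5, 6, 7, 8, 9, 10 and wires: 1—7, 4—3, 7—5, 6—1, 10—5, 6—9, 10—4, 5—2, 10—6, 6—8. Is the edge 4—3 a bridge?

Removing 4—3 leaves no path between 4 and 3: the component count goes from 1 to 2. So it is a bridge.

Yes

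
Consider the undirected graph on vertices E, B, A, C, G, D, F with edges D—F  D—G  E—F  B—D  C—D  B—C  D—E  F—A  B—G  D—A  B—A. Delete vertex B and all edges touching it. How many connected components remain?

With B gone, the remaining components are: {A, C, D, E, F, G}.
That is 1 component.

1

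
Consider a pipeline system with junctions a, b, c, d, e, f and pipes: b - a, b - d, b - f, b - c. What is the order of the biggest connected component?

5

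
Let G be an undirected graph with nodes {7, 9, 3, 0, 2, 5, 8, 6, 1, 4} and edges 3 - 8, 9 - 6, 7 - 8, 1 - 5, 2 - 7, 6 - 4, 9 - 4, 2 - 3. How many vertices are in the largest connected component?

4

0 is isolated — a component by itself.
Starting from 1 we can reach 1, 5. That is one component of size 2.
Starting from 4 we can reach 4, 6, 9. That is one component of size 3.
Starting from 2 we can reach 2, 3, 7, 8. That is one component of size 4.
The largest has 4 vertices.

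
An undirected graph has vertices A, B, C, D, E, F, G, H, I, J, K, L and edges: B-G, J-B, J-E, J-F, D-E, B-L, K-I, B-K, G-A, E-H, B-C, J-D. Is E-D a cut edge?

No

After removing E-D, the path E-J-D still connects them, so the edge is not a bridge.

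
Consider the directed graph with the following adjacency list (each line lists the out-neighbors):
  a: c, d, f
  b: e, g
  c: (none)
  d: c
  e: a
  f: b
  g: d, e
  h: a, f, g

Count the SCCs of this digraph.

4

{a, b, e, f, g} are all mutually reachable — one SCC of size 5.
{d} is an SCC by itself.
{c} is an SCC by itself.
{h} is an SCC by itself.
That gives 4 strongly connected components.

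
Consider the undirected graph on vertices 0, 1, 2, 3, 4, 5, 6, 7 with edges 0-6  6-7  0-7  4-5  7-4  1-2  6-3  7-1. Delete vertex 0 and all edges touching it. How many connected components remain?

1

With 0 gone, the remaining components are: {1, 2, 3, 4, 5, 6, 7}.
That is 1 component.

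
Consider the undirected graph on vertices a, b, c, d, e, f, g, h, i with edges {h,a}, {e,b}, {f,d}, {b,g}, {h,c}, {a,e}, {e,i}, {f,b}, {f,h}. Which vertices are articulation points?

Removing b increases the component count from 1 to 2, so b is a cut vertex.
Removing e increases the component count from 1 to 2, so e is a cut vertex.
Removing f increases the component count from 1 to 2, so f is a cut vertex.
Likewise h is a cut vertex.
By contrast removing c leaves 1 component; it is not a cut vertex. No other vertex is a cut vertex either.

b, e, f, h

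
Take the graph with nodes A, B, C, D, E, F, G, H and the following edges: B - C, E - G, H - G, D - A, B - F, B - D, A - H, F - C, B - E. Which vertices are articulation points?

B

Removing B increases the component count from 1 to 2, so B is a cut vertex.
By contrast removing C leaves 1 component; it is not a cut vertex. No other vertex is a cut vertex either.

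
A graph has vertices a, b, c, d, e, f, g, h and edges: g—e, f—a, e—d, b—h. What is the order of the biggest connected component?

c is isolated — a component by itself.
Starting from b we can reach b, h. That is one component of size 2.
Starting from a we can reach a, f. That is one component of size 2.
Starting from d we can reach d, e, g. That is one component of size 3.
The largest has 3 vertices.

3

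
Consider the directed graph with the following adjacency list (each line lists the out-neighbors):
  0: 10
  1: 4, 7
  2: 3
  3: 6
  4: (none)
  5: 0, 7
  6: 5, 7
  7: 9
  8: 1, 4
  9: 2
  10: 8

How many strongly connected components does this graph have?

{0, 1, 2, 3, 5, 6, 7, 8, 9, 10} are all mutually reachable — one SCC of size 10.
{4} is an SCC by itself.
That gives 2 strongly connected components.

2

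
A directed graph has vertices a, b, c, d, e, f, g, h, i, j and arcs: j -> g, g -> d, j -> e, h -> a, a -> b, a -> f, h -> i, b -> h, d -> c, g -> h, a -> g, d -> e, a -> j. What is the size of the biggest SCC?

{a, b, g, h, j} are all mutually reachable — one SCC of size 5.
{f} is an SCC by itself.
{e} is an SCC by itself.
{i} is an SCC by itself.
{d} is an SCC by itself.
(and 1 more singleton SCC)
The largest has 5 vertices.

5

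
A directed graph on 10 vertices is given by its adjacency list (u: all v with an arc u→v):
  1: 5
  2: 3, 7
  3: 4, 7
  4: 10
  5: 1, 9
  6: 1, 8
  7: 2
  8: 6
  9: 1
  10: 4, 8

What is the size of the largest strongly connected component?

{2, 3, 7} are all mutually reachable — one SCC of size 3.
{1, 5, 9} are all mutually reachable — one SCC of size 3.
{6, 8} are all mutually reachable — one SCC of size 2.
{4, 10} are all mutually reachable — one SCC of size 2.
The largest has 3 vertices.

3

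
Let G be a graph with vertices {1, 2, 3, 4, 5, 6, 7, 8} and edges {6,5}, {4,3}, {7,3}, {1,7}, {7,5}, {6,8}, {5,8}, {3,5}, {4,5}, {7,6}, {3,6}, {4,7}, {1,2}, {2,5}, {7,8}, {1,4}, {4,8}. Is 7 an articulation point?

No

Deleting 7 leaves 1 component (was 1) (its neighbors 1, 3, 4, 5, 6, 8 remain connected to each other), so 7 is not a cut vertex.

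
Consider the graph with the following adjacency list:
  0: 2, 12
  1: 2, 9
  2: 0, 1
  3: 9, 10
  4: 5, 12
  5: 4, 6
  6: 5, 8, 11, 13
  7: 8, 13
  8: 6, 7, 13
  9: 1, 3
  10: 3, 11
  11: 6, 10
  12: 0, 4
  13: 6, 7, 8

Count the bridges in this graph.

0

The edges on the cycle 6-13-7-8-6 are not bridges since each lies on that cycle.
Every edge lies on some cycle, so there are no bridges.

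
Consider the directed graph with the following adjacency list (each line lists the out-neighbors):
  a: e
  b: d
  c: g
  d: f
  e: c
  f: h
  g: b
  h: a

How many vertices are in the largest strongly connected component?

8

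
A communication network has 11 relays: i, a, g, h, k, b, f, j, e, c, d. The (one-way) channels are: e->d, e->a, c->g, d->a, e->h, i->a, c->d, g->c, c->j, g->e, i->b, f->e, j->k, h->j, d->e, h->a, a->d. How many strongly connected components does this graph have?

{a, d, e, h} are all mutually reachable — one SCC of size 4.
{c, g} are all mutually reachable — one SCC of size 2.
{i} is an SCC by itself.
{j} is an SCC by itself.
{k} is an SCC by itself.
(and 2 more singleton SCCs)
That gives 7 strongly connected components.

7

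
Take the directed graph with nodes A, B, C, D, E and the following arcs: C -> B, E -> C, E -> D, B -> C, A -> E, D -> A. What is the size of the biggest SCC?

{A, D, E} are all mutually reachable — one SCC of size 3.
{B, C} are all mutually reachable — one SCC of size 2.
The largest has 3 vertices.

3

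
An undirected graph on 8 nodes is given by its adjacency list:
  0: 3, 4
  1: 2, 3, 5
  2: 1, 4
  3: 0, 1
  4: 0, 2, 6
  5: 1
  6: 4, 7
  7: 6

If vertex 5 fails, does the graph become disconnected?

No

Deleting 5 leaves 1 component (was 1), so 5 is not a cut vertex.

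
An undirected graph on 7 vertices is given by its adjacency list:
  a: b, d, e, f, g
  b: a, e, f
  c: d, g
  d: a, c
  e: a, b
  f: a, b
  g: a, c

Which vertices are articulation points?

a

Removing a increases the component count from 1 to 2, so a is a cut vertex.
By contrast removing c leaves 1 component; it is not a cut vertex. No other vertex is a cut vertex either.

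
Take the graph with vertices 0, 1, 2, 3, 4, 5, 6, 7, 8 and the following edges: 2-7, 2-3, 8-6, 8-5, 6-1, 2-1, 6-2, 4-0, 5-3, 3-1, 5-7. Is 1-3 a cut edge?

After removing 1-3, the path 1-2-3 still connects them, so the edge is not a bridge.

No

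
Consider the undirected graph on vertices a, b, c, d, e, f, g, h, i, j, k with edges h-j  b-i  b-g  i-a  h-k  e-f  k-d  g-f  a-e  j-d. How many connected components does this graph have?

c is isolated — a component by itself.
Starting from d we can reach d, h, j, k. That is one component of size 4.
Starting from a we can reach a, b, e, f, g, i. That is one component of size 6.
Total: 3 components.

3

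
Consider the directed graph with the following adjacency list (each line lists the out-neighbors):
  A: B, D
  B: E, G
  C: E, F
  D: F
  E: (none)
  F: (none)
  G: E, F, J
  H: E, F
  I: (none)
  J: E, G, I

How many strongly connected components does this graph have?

9

{G, J} are all mutually reachable — one SCC of size 2.
{D} is an SCC by itself.
{I} is an SCC by itself.
{C} is an SCC by itself.
{F} is an SCC by itself.
(and 4 more singleton SCCs)
That gives 9 strongly connected components.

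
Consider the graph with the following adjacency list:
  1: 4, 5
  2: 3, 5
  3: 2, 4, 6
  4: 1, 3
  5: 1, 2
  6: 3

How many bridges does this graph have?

1

The edges on the cycle 3-4-1-5-2-3 are not bridges since each lies on that cycle.
But removing 3-6 disconnects 3 from 6 — this is a bridge.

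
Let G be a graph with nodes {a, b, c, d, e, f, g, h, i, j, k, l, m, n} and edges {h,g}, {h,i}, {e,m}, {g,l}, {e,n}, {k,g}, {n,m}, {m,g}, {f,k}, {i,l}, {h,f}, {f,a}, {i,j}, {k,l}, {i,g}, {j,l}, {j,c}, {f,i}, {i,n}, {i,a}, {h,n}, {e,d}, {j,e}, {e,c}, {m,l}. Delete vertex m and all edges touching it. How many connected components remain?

2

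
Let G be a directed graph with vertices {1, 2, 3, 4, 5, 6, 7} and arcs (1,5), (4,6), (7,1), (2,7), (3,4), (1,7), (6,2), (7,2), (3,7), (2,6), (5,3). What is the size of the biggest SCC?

7

{1, 2, 3, 4, 5, 6, 7} are all mutually reachable — one SCC of size 7.
The largest has 7 vertices.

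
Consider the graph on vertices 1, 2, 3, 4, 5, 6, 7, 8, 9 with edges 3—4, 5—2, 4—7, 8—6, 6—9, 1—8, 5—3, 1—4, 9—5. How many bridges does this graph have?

2

The edges on the cycle 1-8-6-9-5-3-4-1 are not bridges since each lies on that cycle.
But removing 7—4 disconnects 7 from 4; removing 5—2 disconnects 5 from 2 — these are bridges.
That makes 2 bridges.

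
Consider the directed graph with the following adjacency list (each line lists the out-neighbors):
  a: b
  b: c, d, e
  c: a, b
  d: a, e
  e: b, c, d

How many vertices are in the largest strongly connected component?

5

{a, b, c, d, e} are all mutually reachable — one SCC of size 5.
The largest has 5 vertices.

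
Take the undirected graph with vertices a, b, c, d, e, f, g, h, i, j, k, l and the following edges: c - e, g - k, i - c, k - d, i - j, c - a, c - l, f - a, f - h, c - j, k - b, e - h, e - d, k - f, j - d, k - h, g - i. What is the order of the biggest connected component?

Starting from a we can reach a, b, c, d, e, f, g, h, i, j, k, l. That is one component of size 12.
The largest has 12 vertices.

12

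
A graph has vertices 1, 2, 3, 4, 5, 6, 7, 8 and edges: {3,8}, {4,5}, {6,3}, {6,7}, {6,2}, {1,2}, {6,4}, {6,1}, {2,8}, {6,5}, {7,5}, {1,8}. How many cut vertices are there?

Removing 6 increases the component count from 1 to 2, so 6 is a cut vertex.
By contrast removing 3 leaves 1 component; it is not a cut vertex. No other vertex is a cut vertex either.

1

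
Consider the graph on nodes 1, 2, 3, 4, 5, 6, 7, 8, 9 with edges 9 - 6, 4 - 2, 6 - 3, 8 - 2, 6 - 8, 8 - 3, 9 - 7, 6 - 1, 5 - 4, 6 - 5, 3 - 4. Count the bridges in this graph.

The edges on the cycle 6-8-3-6 are not bridges since each lies on that cycle.
But removing 1 - 6 disconnects 1 from 6; removing 9 - 7 disconnects 9 from 7; removing 9 - 6 disconnects 9 from 6 — these are bridges.
That makes 3 bridges.

3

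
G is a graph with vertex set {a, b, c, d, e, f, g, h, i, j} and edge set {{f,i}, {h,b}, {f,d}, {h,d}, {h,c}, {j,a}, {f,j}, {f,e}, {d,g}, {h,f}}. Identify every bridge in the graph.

a-j, b-h, c-h, d-g, e-f, f-i, f-j

The edges on the cycle h-f-d-h are not bridges since each lies on that cycle.
But removing f–e disconnects f from e; removing f–j disconnects f from j; removing d–g disconnects d from g; removing h–b disconnects h from b — these are bridges.
In total 7 edges are bridges.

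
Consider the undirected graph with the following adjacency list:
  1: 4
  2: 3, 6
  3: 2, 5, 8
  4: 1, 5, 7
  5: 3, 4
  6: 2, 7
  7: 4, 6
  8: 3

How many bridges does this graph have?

The edges on the cycle 6-2-3-5-4-7-6 are not bridges since each lies on that cycle.
But removing 3-8 disconnects 3 from 8; removing 4-1 disconnects 4 from 1 — these are bridges.
That makes 2 bridges.

2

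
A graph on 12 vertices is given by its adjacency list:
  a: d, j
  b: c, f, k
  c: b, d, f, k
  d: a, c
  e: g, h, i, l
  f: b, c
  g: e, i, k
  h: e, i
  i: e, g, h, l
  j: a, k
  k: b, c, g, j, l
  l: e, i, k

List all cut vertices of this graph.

Removing k increases the component count from 1 to 2, so k is a cut vertex.
By contrast removing e leaves 1 component; it is not a cut vertex. No other vertex is a cut vertex either.

k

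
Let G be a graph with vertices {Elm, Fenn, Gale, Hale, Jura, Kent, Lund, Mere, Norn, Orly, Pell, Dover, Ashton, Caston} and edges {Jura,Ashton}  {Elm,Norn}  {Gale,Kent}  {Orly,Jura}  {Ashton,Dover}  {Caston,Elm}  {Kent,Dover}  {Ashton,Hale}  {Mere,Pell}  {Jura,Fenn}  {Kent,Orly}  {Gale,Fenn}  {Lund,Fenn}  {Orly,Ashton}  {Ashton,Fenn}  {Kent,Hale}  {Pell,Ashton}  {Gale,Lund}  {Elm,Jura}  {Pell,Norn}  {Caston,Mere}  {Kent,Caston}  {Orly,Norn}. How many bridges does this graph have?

The edges on the cycle Gale-Kent-Caston-Elm-Jura-Ashton-Fenn-Lund-Gale are not bridges since each lies on that cycle.
Every edge lies on some cycle, so there are no bridges.

0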